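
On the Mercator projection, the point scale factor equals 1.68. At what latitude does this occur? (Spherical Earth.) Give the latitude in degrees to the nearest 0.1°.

Mercator scale is k = sec φ = 1/cos φ.
1/cos φ = 1.68  ⇒  cos φ = 0.5952  ⇒  φ = arccos(0.5952) ≈ 53.5°.

53.5°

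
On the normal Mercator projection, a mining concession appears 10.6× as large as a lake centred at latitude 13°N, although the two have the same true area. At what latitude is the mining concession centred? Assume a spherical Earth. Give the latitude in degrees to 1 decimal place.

72.6°

Mercator areal scale is sec²φ, so apparent-area ratio = sec²φ₁ / sec²φ₂ = cos²φ₂ / cos²φ₁.
cos²φ₂ / cos²φ₁ = 10.6  ⇒  cos φ₁ = cos 13° / √10.6 = 0.9744/3.256 = 0.2993.
φ₁ = arccos(0.2993) ≈ 72.6°.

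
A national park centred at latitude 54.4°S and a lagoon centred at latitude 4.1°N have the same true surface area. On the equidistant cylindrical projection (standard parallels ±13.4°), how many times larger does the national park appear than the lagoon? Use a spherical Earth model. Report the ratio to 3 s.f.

1.71

The equidistant cylindrical projection with φ₀ = 13.4° has h = 1 (meridians true) and k = cos φ₀ / cos φ along parallels.
Areal scale at 54.4°: h·k = 1.000 × 1.671 = 1.671.
Areal scale at 4.1°: h·k = 1.000 × 0.9753 = 0.9753.
Ratio = 1.671/0.9753 ≈ 1.71.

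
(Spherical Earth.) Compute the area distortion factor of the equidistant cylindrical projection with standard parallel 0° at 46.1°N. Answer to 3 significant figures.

Plate carrée maps x = Rλ, y = Rφ. The meridian scale is h = 1 and the parallel scale is k = 1/cos φ = sec φ.
Areal scale = h·k = 1 × sec φ; at 46.1°, h = 1.000, k = 1.442, so h·k = 1.442.

1.44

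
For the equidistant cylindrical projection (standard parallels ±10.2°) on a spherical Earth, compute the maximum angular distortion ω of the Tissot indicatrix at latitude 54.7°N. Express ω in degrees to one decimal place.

30.2°

In the equirectangular projection with standard parallel φ₀ = 10.2° (x = Rλ cos φ₀, y = Rφ), meridians are true-scale (h = 1) and the parallel scale is k = cos φ₀ / cos φ.
At 54.7°: h = 1.000, k = 1.703; principal scales a = 1.703, b = 1.000.
sin(ω/2) = (a − b)/(a + b) = 0.7032/2.703 = 0.2601, so ω = 2 arcsin(0.2601) ≈ 30.2°.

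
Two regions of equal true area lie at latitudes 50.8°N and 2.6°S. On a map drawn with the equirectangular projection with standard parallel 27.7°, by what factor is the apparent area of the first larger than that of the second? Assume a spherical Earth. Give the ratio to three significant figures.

1.58

In the equirectangular projection with standard parallel φ₀ = 27.7° (x = Rλ cos φ₀, y = Rφ), meridians are true-scale (h = 1) and the parallel scale is k = cos φ₀ / cos φ.
Areal scale at 50.8°: h·k = 1.000 × 1.401 = 1.401.
Areal scale at 2.6°: h·k = 1.000 × 0.8863 = 0.8863.
Ratio = 1.401/0.8863 ≈ 1.58.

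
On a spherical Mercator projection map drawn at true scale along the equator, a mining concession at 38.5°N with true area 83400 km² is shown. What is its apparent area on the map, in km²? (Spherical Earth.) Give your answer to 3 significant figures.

The Mercator projection is conformal; its linear scale factor is the same in every direction and equals sec φ = 1/cos φ.
Areal scale = k² = sec²φ = 1/cos²(38.5°) = 1/0.7826² = 1.633.
Apparent area = 83400 × 1.633 ≈ 136000 km².

136000 km²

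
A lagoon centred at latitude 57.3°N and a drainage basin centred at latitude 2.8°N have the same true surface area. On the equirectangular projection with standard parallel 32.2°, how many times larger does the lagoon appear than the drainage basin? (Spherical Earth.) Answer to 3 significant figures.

1.85

The equidistant cylindrical projection with φ₀ = 32.2° has h = 1 (meridians true) and k = cos φ₀ / cos φ along parallels.
Areal scale at 57.3°: h·k = 1.000 × 1.566 = 1.566.
Areal scale at 2.8°: h·k = 1.000 × 0.8472 = 0.8472.
Ratio = 1.566/0.8472 ≈ 1.85.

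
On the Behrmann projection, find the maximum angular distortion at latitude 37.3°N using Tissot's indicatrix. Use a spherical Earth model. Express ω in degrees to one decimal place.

The Behrmann projection is cylindrical equal-area with φ₀ = 30°. Cylindrical equal-area (φ₀ = 30°): h = cos φ / cos 30° along meridians, k = cos 30° / cos φ along parallels; h·k = 1.
At 37.3°: h = 0.9185, k = 1.089; principal scales a = 1.089, b = 0.9185.
sin(ω/2) = (a − b)/(a + b) = 0.1702/2.007 = 0.08477, so ω = 2 arcsin(0.08477) ≈ 9.7°.

9.7°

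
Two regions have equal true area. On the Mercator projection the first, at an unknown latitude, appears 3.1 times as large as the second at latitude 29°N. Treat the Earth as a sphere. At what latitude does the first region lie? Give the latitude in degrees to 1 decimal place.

Mercator areal scale is sec²φ, so apparent-area ratio = sec²φ₁ / sec²φ₂ = cos²φ₂ / cos²φ₁.
cos²φ₂ / cos²φ₁ = 3.1  ⇒  cos φ₁ = cos 29° / √3.1 = 0.8746/1.761 = 0.4968.
φ₁ = arccos(0.4968) ≈ 60.2°.

60.2°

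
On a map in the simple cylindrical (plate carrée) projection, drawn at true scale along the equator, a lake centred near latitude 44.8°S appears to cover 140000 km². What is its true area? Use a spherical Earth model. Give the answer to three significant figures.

In the plate carrée (x = Rλ, y = Rφ), meridians are true-scale (h = 1) and parallels are stretched by k = sec φ.
Areal scale = h·k = 1 × sec φ; at 44.8°, h = 1.000, k = 1.409, so h·k = 1.409.
True area = apparent / (areal scale) = 140000 / 1.409 ≈ 99300 km².

99300 km²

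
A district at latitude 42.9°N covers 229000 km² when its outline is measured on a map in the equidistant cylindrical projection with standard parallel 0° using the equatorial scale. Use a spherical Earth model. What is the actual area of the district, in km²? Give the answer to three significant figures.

168000 km²

In the plate carrée (x = Rλ, y = Rφ), meridians are true-scale (h = 1) and parallels are stretched by k = sec φ.
Areal scale = h·k = 1 × sec φ; at 42.9°, h = 1.000, k = 1.365, so h·k = 1.365.
True area = apparent / (areal scale) = 229000 / 1.365 ≈ 168000 km².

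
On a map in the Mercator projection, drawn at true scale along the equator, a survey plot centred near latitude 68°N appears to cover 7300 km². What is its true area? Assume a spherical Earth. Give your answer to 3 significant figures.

1020 km²

For Mercator, h = k = sec φ (a conformal cylindrical projection has a single point scale, 1/cos φ).
Areal scale = k² = sec²φ = 1/cos²(68°) = 1/0.3746² = 7.126.
True area = apparent / (areal scale) = 7300 / 7.126 ≈ 1020 km².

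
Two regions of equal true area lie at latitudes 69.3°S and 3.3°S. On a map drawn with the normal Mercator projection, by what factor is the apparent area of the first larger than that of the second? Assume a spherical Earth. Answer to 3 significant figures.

7.98

Mercator areal scale is sec²φ.
At 69.3°: sec²(69.3°) = 1/0.3535² = 8.004.
At 3.3°: sec²(3.3°) = 1/0.9983² = 1.003.
Ratio = 8.004/1.003 = cos²(3.3°)/cos²(69.3°) ≈ 7.98.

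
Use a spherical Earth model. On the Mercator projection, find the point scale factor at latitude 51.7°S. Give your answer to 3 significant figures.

1.61

Mercator is conformal, so the point scale is isotropic: h = k = sec φ = 1/cos φ.
k = 1/cos 51.7° = 1/0.6198 = 1.613.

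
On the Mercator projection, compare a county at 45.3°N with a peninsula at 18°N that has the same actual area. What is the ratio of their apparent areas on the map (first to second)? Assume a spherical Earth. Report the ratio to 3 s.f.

1.83

Mercator is conformal with k = sec φ, so areal scale = k² = sec²φ.
At 45.3°: sec²(45.3°) = 1/0.7034² = 2.021.
At 18°: sec²(18°) = 1/0.9511² = 1.106.
Ratio = 2.021/1.106 = cos²(18°)/cos²(45.3°) ≈ 1.83.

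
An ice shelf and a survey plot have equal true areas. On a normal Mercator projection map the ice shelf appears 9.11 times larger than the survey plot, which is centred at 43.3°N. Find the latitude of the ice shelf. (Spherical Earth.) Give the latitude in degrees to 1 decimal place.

Mercator areal scale is sec²φ, so apparent-area ratio = sec²φ₁ / sec²φ₂ = cos²φ₂ / cos²φ₁.
cos²φ₂ / cos²φ₁ = 9.11  ⇒  cos φ₁ = cos 43.3° / √9.11 = 0.7278/3.018 = 0.2411.
φ₁ = arccos(0.2411) ≈ 76.0°.

76.0°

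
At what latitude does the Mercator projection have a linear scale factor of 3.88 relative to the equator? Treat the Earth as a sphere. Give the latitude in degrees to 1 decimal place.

75.1°

Mercator scale is k = sec φ = 1/cos φ.
1/cos φ = 3.88  ⇒  cos φ = 0.2577  ⇒  φ = arccos(0.2577) ≈ 75.1°.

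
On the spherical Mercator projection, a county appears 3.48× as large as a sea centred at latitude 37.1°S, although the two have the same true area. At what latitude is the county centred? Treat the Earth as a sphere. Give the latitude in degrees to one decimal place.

On Mercator, (apparent₁)/(apparent₂) = sec²φ₁ / sec²φ₂ when true areas are equal.
cos²φ₂ / cos²φ₁ = 3.48  ⇒  cos φ₁ = cos 37.1° / √3.48 = 0.7976/1.865 = 0.4275.
φ₁ = arccos(0.4275) ≈ 64.7°.

64.7°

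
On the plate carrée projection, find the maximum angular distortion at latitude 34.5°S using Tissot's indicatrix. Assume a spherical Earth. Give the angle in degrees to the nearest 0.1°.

For the equirectangular projection with φ₀ = 0 (plate carrée), h = 1 along meridians and k = sec φ along parallels.
At 34.5°: h = 1.000, k = 1.213; principal scales a = 1.213, b = 1.000.
sin(ω/2) = (a − b)/(a + b) = 0.2134/2.213 = 0.09642, so ω = 2 arcsin(0.09642) ≈ 11.1°.

11.1°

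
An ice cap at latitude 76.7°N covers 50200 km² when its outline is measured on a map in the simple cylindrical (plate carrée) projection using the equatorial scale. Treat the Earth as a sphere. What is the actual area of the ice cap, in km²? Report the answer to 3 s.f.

For the equirectangular projection with φ₀ = 0 (plate carrée), h = 1 along meridians and k = sec φ along parallels.
Areal scale = h·k = 1 × sec φ; at 76.7°, h = 1.000, k = 4.347, so h·k = 4.347.
True area = apparent / (areal scale) = 50200 / 4.347 ≈ 11500 km².

11500 km²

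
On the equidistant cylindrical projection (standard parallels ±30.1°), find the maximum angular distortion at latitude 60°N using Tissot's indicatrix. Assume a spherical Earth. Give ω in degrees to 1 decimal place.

31.0°

With standard parallel φ₀ = 30.1°, the equirectangular projection gives x = Rλ cos φ₀, y = Rφ, so h = 1 and k = cos 30.1° / cos φ.
At 60°: h = 1.000, k = 1.730; principal scales a = 1.730, b = 1.000.
sin(ω/2) = (a − b)/(a + b) = 0.7303/2.730 = 0.2675, so ω = 2 arcsin(0.2675) ≈ 31.0°.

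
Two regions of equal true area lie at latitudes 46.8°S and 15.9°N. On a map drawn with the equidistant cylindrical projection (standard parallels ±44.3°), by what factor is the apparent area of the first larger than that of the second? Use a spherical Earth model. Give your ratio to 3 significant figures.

1.40

The equidistant cylindrical projection with φ₀ = 44.3° has h = 1 (meridians true) and k = cos φ₀ / cos φ along parallels.
Areal scale at 46.8°: h·k = 1.000 × 1.045 = 1.045.
Areal scale at 15.9°: h·k = 1.000 × 0.7442 = 0.7442.
Ratio = 1.045/0.7442 ≈ 1.40.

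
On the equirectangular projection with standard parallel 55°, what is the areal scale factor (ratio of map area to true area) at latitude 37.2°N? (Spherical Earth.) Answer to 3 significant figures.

The equidistant cylindrical projection with φ₀ = 55° has h = 1 (meridians true) and k = cos φ₀ / cos φ along parallels.
Areal scale = h·k = 1 × cos φ₀ / cos φ; at 37.2°, h = 1.000, k = 0.7201, so h·k = 0.7201.

0.720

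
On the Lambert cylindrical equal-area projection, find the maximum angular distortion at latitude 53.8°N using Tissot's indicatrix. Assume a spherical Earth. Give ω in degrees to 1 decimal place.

57.7°

The Lambert cylindrical equal-area projection is the cylindrical equal-area projection with its standard parallel at the equator (φ₀ = 0). A cylindrical equal-area projection with standard parallel φ₀ has meridian scale h = cos φ / cos φ₀ and parallel scale k = cos φ₀ / cos φ (so areas are preserved, h·k = 1).
At 53.8°: h = 0.5906, k = 1.693; principal scales a = 1.693, b = 0.5906.
sin(ω/2) = (a − b)/(a + b) = 1.103/2.284 = 0.4828, so ω = 2 arcsin(0.4828) ≈ 57.7°.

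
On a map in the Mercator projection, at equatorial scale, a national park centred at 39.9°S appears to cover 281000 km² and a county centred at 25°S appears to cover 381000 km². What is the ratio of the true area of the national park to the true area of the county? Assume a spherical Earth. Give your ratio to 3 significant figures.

On Mercator the areal scale is sec²φ, so true area = apparent × cos²φ.
True area of national park: 281000 × cos²(39.9°) = 281000 × 0.5885 = 165400 km².
True area of county: 381000 × cos²(25°) = 381000 × 0.8214 = 313000 km².
Ratio = 165400 / 313000 ≈ 0.528.

0.528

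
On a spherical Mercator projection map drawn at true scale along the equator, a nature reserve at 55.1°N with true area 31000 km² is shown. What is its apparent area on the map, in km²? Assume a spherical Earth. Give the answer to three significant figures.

94700 km²

The Mercator projection is conformal; its linear scale factor is the same in every direction and equals sec φ = 1/cos φ.
Areal scale = k² = sec²φ = 1/cos²(55.1°) = 1/0.5721² = 3.055.
Apparent area = 31000 × 3.055 ≈ 94700 km².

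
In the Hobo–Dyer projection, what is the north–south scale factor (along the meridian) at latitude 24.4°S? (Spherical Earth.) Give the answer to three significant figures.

The Hobo–Dyer projection is cylindrical equal-area with φ₀ = 37.5°. For cylindrical equal-area with standard parallel φ₀, h = cos φ / cos φ₀ and k = cos φ₀ / cos φ, so h·k = 1.
h = cos 24.4° / cos 37.5° = 0.9107/0.7934 = 1.148.

1.15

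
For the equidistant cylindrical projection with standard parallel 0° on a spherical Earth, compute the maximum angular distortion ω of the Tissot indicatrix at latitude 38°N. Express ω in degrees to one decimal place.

Plate carrée maps x = Rλ, y = Rφ. The meridian scale is h = 1 and the parallel scale is k = 1/cos φ = sec φ.
At 38°: h = 1.000, k = 1.269; principal scales a = 1.269, b = 1.000.
sin(ω/2) = (a − b)/(a + b) = 0.2690/2.269 = 0.1186, so ω = 2 arcsin(0.1186) ≈ 13.6°.

13.6°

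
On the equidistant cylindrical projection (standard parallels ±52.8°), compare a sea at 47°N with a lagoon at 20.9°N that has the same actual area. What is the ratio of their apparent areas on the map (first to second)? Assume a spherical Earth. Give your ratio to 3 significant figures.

1.37

With standard parallel φ₀ = 52.8°, the equirectangular projection gives x = Rλ cos φ₀, y = Rφ, so h = 1 and k = cos 52.8° / cos φ.
Areal scale at 47°: h·k = 1.000 × 0.8865 = 0.8865.
Areal scale at 20.9°: h·k = 1.000 × 0.6472 = 0.6472.
Ratio = 0.8865/0.6472 ≈ 1.37.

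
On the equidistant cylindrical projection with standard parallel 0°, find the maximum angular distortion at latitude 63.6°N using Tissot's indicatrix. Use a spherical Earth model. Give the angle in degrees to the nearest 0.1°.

45.2°

In the plate carrée (x = Rλ, y = Rφ), meridians are true-scale (h = 1) and parallels are stretched by k = sec φ.
At 63.6°: h = 1.000, k = 2.249; principal scales a = 2.249, b = 1.000.
sin(ω/2) = (a − b)/(a + b) = 1.249/3.249 = 0.3844, so ω = 2 arcsin(0.3844) ≈ 45.2°.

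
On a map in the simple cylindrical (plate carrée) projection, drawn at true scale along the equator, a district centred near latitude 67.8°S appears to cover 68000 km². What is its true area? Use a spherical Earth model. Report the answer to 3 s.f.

25700 km²

For the equirectangular projection with φ₀ = 0 (plate carrée), h = 1 along meridians and k = sec φ along parallels.
Areal scale = h·k = 1 × sec φ; at 67.8°, h = 1.000, k = 2.647, so h·k = 2.647.
True area = apparent / (areal scale) = 68000 / 2.647 ≈ 25700 km².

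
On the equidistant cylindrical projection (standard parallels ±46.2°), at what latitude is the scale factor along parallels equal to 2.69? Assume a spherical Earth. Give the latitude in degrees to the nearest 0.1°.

75.1°

The equidistant cylindrical projection with φ₀ = 46.2° has h = 1 (meridians true) and k = cos φ₀ / cos φ along parallels.
k = cos φ₀ / cos φ = 2.69  ⇒  cos φ = cos 46.2° / 2.69 = 0.2573.
φ = arccos(0.2573) ≈ 75.1°.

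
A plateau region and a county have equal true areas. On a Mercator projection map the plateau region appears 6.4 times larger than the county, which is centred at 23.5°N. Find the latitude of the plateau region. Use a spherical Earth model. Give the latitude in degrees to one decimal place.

On Mercator, (apparent₁)/(apparent₂) = sec²φ₁ / sec²φ₂ when true areas are equal.
cos²φ₂ / cos²φ₁ = 6.4  ⇒  cos φ₁ = cos 23.5° / √6.4 = 0.9171/2.530 = 0.3625.
φ₁ = arccos(0.3625) ≈ 68.7°.

68.7°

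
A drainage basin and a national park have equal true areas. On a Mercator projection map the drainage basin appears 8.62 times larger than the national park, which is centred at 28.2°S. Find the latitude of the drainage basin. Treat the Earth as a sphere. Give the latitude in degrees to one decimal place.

On Mercator, (apparent₁)/(apparent₂) = sec²φ₁ / sec²φ₂ when true areas are equal.
cos²φ₂ / cos²φ₁ = 8.62  ⇒  cos φ₁ = cos 28.2° / √8.62 = 0.8813/2.936 = 0.3002.
φ₁ = arccos(0.3002) ≈ 72.5°.

72.5°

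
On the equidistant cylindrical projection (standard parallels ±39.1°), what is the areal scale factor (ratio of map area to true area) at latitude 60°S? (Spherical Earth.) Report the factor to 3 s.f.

In the equirectangular projection with standard parallel φ₀ = 39.1° (x = Rλ cos φ₀, y = Rφ), meridians are true-scale (h = 1) and the parallel scale is k = cos φ₀ / cos φ.
Areal scale = h·k = 1 × cos φ₀ / cos φ; at 60°, h = 1.000, k = 1.552, so h·k = 1.552.

1.55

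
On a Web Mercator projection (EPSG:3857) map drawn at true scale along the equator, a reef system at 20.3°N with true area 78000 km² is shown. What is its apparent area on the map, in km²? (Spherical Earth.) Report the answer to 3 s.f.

For Mercator, h = k = sec φ (a conformal cylindrical projection has a single point scale, 1/cos φ).
Areal scale = k² = sec²φ = 1/cos²(20.3°) = 1/0.9379² = 1.137.
Apparent area = 78000 × 1.137 ≈ 88700 km².

88700 km²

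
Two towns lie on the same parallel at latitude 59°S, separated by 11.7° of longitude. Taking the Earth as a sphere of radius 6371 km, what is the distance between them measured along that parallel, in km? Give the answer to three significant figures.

Arc length along a parallel = R cos φ · Δλ (with Δλ in radians).
= 6371 × cos 59° × (11.7° × π/180) = 6371 × 0.5150 × 0.2042 ≈ 670 km.

670 km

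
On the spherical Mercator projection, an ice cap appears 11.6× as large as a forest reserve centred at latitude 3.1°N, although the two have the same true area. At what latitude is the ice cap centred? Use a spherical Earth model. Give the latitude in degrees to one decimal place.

73.0°

For equal true areas on Mercator, apparent areas scale as sec²φ, so the ratio is cos²φ₂ / cos²φ₁.
cos²φ₂ / cos²φ₁ = 11.6  ⇒  cos φ₁ = cos 3.1° / √11.6 = 0.9985/3.406 = 0.2932.
φ₁ = arccos(0.2932) ≈ 73.0°.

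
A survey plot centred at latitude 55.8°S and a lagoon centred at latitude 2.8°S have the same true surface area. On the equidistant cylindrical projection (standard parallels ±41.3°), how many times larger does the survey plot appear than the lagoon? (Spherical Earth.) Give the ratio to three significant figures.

1.78

The equidistant cylindrical projection with φ₀ = 41.3° has h = 1 (meridians true) and k = cos φ₀ / cos φ along parallels.
Areal scale at 55.8°: h·k = 1.000 × 1.337 = 1.337.
Areal scale at 2.8°: h·k = 1.000 × 0.7522 = 0.7522.
Ratio = 1.337/0.7522 ≈ 1.78.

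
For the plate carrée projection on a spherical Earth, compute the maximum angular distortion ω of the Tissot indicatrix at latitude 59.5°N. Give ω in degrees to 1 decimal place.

In the plate carrée (x = Rλ, y = Rφ), meridians are true-scale (h = 1) and parallels are stretched by k = sec φ.
At 59.5°: h = 1.000, k = 1.970; principal scales a = 1.970, b = 1.000.
sin(ω/2) = (a − b)/(a + b) = 0.9703/2.970 = 0.3267, so ω = 2 arcsin(0.3267) ≈ 38.1°.

38.1°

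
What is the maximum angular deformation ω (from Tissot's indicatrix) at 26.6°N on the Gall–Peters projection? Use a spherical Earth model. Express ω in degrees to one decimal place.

The Gall–Peters projection is cylindrical equal-area with φ₀ = 45°. Cylindrical equal-area (φ₀ = 45°): h = cos φ / cos 45° along meridians, k = cos 45° / cos φ along parallels; h·k = 1.
At 26.6°: h = 1.265, k = 0.7908; principal scales a = 1.265, b = 0.7908.
sin(ω/2) = (a − b)/(a + b) = 0.4737/2.055 = 0.2305, so ω = 2 arcsin(0.2305) ≈ 26.7°.

26.7°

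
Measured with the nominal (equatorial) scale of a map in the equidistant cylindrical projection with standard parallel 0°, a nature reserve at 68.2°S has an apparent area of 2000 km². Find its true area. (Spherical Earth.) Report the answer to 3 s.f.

743 km²

Plate carrée maps x = Rλ, y = Rφ. The meridian scale is h = 1 and the parallel scale is k = 1/cos φ = sec φ.
Areal scale = h·k = 1 × sec φ; at 68.2°, h = 1.000, k = 2.693, so h·k = 2.693.
True area = apparent / (areal scale) = 2000 / 2.693 ≈ 743 km².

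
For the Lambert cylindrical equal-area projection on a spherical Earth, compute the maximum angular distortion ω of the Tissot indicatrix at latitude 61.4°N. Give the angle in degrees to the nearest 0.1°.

77.7°

The Lambert cylindrical equal-area projection is the cylindrical equal-area projection with its standard parallel at the equator (φ₀ = 0). Cylindrical equal-area (φ₀ = 0°): h = cos φ / cos 0° along meridians, k = cos 0° / cos φ along parallels; h·k = 1.
At 61.4°: h = 0.4787, k = 2.089; principal scales a = 2.089, b = 0.4787.
sin(ω/2) = (a − b)/(a + b) = 1.610/2.568 = 0.6271, so ω = 2 arcsin(0.6271) ≈ 77.7°.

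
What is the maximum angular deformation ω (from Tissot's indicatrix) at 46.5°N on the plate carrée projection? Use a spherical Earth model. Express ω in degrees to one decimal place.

21.3°

Plate carrée maps x = Rλ, y = Rφ. The meridian scale is h = 1 and the parallel scale is k = 1/cos φ = sec φ.
At 46.5°: h = 1.000, k = 1.453; principal scales a = 1.453, b = 1.000.
sin(ω/2) = (a − b)/(a + b) = 0.4527/2.453 = 0.1846, so ω = 2 arcsin(0.1846) ≈ 21.3°.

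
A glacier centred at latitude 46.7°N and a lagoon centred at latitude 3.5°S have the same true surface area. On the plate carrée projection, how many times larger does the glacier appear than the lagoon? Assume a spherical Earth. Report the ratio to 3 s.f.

In the plate carrée (x = Rλ, y = Rφ), meridians are true-scale (h = 1) and parallels are stretched by k = sec φ.
Areal scale at 46.7°: h·k = 1.000 × 1.458 = 1.458.
Areal scale at 3.5°: h·k = 1.000 × 1.002 = 1.002.
Ratio = 1.458/1.002 ≈ 1.46.

1.46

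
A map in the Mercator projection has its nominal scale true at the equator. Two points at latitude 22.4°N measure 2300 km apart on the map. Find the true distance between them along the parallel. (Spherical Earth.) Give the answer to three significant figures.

Mercator is conformal, so the point scale is isotropic: h = k = sec φ = 1/cos φ.
Along the parallel at 22.4°, map distances are exaggerated by k = sec 22.4° = 1.082.
True distance = 2300 / 1.082 = 2300 × cos 22.4° ≈ 2130 km.

2130 km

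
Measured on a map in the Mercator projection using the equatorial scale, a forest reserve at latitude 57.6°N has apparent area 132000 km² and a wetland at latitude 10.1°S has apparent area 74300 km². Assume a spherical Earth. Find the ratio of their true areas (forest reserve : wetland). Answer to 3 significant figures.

0.526

Mercator's areal exaggeration is sec²φ; hence true area = (apparent area) · cos²φ.
True area of forest reserve: 132000 × cos²(57.6°) = 132000 × 0.2871 = 37900 km².
True area of wetland: 74300 × cos²(10.1°) = 74300 × 0.9692 = 72020 km².
Ratio = 37900 / 72020 ≈ 0.526.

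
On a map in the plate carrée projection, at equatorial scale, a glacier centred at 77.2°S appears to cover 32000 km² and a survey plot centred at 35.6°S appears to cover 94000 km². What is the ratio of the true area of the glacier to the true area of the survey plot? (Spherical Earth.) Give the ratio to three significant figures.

Plate carrée has h = 1 and k = sec φ, giving areal scale sec φ; true area = (apparent area) · cos φ.
True area of glacier: 32000 × cos(77.2°) = 32000 × 0.2215 = 7090 km².
True area of survey plot: 94000 × cos(35.6°) = 94000 × 0.8131 = 76430 km².
Ratio = 7090 / 76430 ≈ 0.0928.

0.0928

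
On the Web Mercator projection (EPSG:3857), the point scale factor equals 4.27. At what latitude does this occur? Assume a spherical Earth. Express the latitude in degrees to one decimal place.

76.5°

Mercator scale is k = sec φ = 1/cos φ.
1/cos φ = 4.27  ⇒  cos φ = 0.2342  ⇒  φ = arccos(0.2342) ≈ 76.5°.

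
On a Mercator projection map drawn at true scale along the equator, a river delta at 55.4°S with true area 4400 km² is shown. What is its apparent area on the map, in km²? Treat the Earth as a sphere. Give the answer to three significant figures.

13600 km²

For Mercator, h = k = sec φ (a conformal cylindrical projection has a single point scale, 1/cos φ).
Areal scale = k² = sec²φ = 1/cos²(55.4°) = 1/0.5678² = 3.101.
Apparent area = 4400 × 3.101 ≈ 13600 km².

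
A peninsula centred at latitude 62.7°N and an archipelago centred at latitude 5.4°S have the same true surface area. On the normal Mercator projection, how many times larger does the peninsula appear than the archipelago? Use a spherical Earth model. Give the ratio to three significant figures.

On Mercator, area is exaggerated by sec²φ = 1/cos²φ.
At 62.7°: sec²(62.7°) = 1/0.4586² = 4.754.
At 5.4°: sec²(5.4°) = 1/0.9956² = 1.009.
Ratio = 4.754/1.009 = cos²(5.4°)/cos²(62.7°) ≈ 4.71.

4.71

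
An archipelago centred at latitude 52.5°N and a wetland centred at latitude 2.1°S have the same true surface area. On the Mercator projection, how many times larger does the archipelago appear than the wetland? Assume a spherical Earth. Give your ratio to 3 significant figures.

Mercator areal scale is sec²φ.
At 52.5°: sec²(52.5°) = 1/0.6088² = 2.698.
At 2.1°: sec²(2.1°) = 1/0.9993² = 1.001.
Ratio = 2.698/1.001 = cos²(2.1°)/cos²(52.5°) ≈ 2.69.

2.69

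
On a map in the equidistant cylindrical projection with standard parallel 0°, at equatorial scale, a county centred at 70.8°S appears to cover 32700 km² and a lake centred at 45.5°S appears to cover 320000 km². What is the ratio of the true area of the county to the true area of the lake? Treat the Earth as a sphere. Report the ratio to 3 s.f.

0.0479

On the plate carrée, areal scale = h·k = 1 × sec φ, so true area = apparent × cos φ.
True area of county: 32700 × cos(70.8°) = 32700 × 0.3289 = 10750 km².
True area of lake: 320000 × cos(45.5°) = 320000 × 0.7009 = 224300 km².
Ratio = 10750 / 224300 ≈ 0.0479.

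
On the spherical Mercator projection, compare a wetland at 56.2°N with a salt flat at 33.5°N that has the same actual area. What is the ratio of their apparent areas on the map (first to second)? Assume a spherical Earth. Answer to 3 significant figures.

2.25

On Mercator, area is exaggerated by sec²φ = 1/cos²φ.
At 56.2°: sec²(56.2°) = 1/0.5563² = 3.231.
At 33.5°: sec²(33.5°) = 1/0.8339² = 1.438.
Ratio = 3.231/1.438 = cos²(33.5°)/cos²(56.2°) ≈ 2.25.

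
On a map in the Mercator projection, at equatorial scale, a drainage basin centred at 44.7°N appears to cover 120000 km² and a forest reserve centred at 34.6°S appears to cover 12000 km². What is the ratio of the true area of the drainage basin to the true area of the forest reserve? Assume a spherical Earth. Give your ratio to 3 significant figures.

7.46

On Mercator the areal scale is sec²φ, so true area = apparent × cos²φ.
True area of drainage basin: 120000 × cos²(44.7°) = 120000 × 0.5052 = 60630 km².
True area of forest reserve: 12000 × cos²(34.6°) = 12000 × 0.6776 = 8131 km².
Ratio = 60630 / 8131 ≈ 7.46.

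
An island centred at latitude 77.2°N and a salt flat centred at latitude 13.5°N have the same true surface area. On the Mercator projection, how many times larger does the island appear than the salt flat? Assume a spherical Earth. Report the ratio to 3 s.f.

19.3

Mercator is conformal with k = sec φ, so areal scale = k² = sec²φ.
At 77.2°: sec²(77.2°) = 1/0.2215² = 20.37.
At 13.5°: sec²(13.5°) = 1/0.9724² = 1.058.
Ratio = 20.37/1.058 = cos²(13.5°)/cos²(77.2°) ≈ 19.3.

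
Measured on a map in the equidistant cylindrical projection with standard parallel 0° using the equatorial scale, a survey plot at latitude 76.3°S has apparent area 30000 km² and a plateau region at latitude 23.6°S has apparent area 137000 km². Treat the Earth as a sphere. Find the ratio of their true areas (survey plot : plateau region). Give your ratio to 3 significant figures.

Plate carrée has h = 1 and k = sec φ, giving areal scale sec φ; true area = (apparent area) · cos φ.
True area of survey plot: 30000 × cos(76.3°) = 30000 × 0.2368 = 7105 km².
True area of plateau region: 137000 × cos(23.6°) = 137000 × 0.9164 = 125500 km².
Ratio = 7105 / 125500 ≈ 0.0566.

0.0566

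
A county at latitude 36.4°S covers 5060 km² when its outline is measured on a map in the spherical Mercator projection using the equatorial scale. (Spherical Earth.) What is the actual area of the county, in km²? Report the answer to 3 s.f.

3280 km²

Mercator is conformal, so the point scale is isotropic: h = k = sec φ = 1/cos φ.
Areal scale = k² = sec²φ = 1/cos²(36.4°) = 1/0.8049² = 1.544.
True area = apparent / (areal scale) = 5060 / 1.544 ≈ 3280 km².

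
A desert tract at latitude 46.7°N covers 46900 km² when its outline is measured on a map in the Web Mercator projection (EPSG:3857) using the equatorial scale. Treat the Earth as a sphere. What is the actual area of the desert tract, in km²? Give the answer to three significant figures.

22100 km²

Mercator is conformal, so the point scale is isotropic: h = k = sec φ = 1/cos φ.
Areal scale = k² = sec²φ = 1/cos²(46.7°) = 1/0.6858² = 2.126.
True area = apparent / (areal scale) = 46900 / 2.126 ≈ 22100 km².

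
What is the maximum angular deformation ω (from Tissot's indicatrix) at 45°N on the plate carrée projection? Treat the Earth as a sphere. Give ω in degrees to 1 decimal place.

Plate carrée maps x = Rλ, y = Rφ. The meridian scale is h = 1 and the parallel scale is k = 1/cos φ = sec φ.
At 45°: h = 1.000, k = 1.414; principal scales a = 1.414, b = 1.000.
sin(ω/2) = (a − b)/(a + b) = 0.4142/2.414 = 0.1716, so ω = 2 arcsin(0.1716) ≈ 19.8°.

19.8°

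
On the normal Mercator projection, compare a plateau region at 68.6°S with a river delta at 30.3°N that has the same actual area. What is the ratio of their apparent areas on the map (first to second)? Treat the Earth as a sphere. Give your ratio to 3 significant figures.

Mercator areal scale is sec²φ.
At 68.6°: sec²(68.6°) = 1/0.3649² = 7.511.
At 30.3°: sec²(30.3°) = 1/0.8634² = 1.341.
Ratio = 7.511/1.341 = cos²(30.3°)/cos²(68.6°) ≈ 5.60.

5.60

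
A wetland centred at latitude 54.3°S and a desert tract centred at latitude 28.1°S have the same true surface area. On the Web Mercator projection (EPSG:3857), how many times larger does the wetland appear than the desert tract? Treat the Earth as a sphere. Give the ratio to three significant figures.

2.29

Mercator is conformal with k = sec φ, so areal scale = k² = sec²φ.
At 54.3°: sec²(54.3°) = 1/0.5835² = 2.937.
At 28.1°: sec²(28.1°) = 1/0.8821² = 1.285.
Ratio = 2.937/1.285 = cos²(28.1°)/cos²(54.3°) ≈ 2.29.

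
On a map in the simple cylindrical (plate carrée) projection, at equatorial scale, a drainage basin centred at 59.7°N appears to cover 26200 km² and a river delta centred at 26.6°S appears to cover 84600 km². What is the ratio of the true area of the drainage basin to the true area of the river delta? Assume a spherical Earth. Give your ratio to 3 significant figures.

Plate carrée has h = 1 and k = sec φ, giving areal scale sec φ; true area = (apparent area) · cos φ.
True area of drainage basin: 26200 × cos(59.7°) = 26200 × 0.5045 = 13220 km².
True area of river delta: 84600 × cos(26.6°) = 84600 × 0.8942 = 75650 km².
Ratio = 13220 / 75650 ≈ 0.175.

0.175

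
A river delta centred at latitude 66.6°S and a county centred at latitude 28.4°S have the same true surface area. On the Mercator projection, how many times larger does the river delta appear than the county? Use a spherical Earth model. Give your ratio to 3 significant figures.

Mercator areal scale is sec²φ.
At 66.6°: sec²(66.6°) = 1/0.3971² = 6.340.
At 28.4°: sec²(28.4°) = 1/0.8796² = 1.292.
Ratio = 6.340/1.292 = cos²(28.4°)/cos²(66.6°) ≈ 4.91.

4.91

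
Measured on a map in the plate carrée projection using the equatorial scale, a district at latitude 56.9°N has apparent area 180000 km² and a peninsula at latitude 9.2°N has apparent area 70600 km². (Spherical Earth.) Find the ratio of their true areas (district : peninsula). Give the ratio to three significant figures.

1.41

Plate carrée has h = 1 and k = sec φ, giving areal scale sec φ; true area = (apparent area) · cos φ.
True area of district: 180000 × cos(56.9°) = 180000 × 0.5461 = 98300 km².
True area of peninsula: 70600 × cos(9.2°) = 70600 × 0.9871 = 69690 km².
Ratio = 98300 / 69690 ≈ 1.41.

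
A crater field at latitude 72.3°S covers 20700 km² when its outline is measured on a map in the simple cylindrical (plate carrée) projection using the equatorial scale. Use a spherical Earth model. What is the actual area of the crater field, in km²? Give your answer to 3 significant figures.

In the plate carrée (x = Rλ, y = Rφ), meridians are true-scale (h = 1) and parallels are stretched by k = sec φ.
Areal scale = h·k = 1 × sec φ; at 72.3°, h = 1.000, k = 3.289, so h·k = 3.289.
True area = apparent / (areal scale) = 20700 / 3.289 ≈ 6290 km².

6290 km²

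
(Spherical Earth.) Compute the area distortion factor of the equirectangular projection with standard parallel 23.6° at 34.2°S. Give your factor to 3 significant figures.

In the equirectangular projection with standard parallel φ₀ = 23.6° (x = Rλ cos φ₀, y = Rφ), meridians are true-scale (h = 1) and the parallel scale is k = cos φ₀ / cos φ.
Areal scale = h·k = 1 × cos φ₀ / cos φ; at 34.2°, h = 1.000, k = 1.108, so h·k = 1.108.

1.11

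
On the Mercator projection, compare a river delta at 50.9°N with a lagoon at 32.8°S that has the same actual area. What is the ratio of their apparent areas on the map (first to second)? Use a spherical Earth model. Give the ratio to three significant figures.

Mercator is conformal with k = sec φ, so areal scale = k² = sec²φ.
At 50.9°: sec²(50.9°) = 1/0.6307² = 2.514.
At 32.8°: sec²(32.8°) = 1/0.8406² = 1.415.
Ratio = 2.514/1.415 = cos²(32.8°)/cos²(50.9°) ≈ 1.78.

1.78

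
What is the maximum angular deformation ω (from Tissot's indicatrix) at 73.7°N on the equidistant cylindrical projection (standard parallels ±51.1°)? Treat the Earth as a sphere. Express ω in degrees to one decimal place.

44.9°

In the equirectangular projection with standard parallel φ₀ = 51.1° (x = Rλ cos φ₀, y = Rφ), meridians are true-scale (h = 1) and the parallel scale is k = cos φ₀ / cos φ.
At 73.7°: h = 1.000, k = 2.237; principal scales a = 2.237, b = 1.000.
sin(ω/2) = (a − b)/(a + b) = 1.237/3.237 = 0.3822, so ω = 2 arcsin(0.3822) ≈ 44.9°.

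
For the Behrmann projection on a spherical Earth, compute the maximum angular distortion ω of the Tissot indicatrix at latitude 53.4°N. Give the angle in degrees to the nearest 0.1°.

41.8°

The Behrmann projection is cylindrical equal-area with φ₀ = 30°. A cylindrical equal-area projection with standard parallel φ₀ has meridian scale h = cos φ / cos φ₀ and parallel scale k = cos φ₀ / cos φ (so areas are preserved, h·k = 1).
At 53.4°: h = 0.6885, k = 1.453; principal scales a = 1.453, b = 0.6885.
sin(ω/2) = (a − b)/(a + b) = 0.7641/2.141 = 0.3569, so ω = 2 arcsin(0.3569) ≈ 41.8°.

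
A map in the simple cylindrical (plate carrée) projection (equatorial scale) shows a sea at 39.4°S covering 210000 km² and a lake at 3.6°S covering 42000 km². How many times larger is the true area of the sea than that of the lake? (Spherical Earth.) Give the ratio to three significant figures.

On the plate carrée, areal scale = h·k = 1 × sec φ, so true area = apparent × cos φ.
True area of sea: 210000 × cos(39.4°) = 210000 × 0.7727 = 162300 km².
True area of lake: 42000 × cos(3.6°) = 42000 × 0.9980 = 41920 km².
Ratio = 162300 / 41920 ≈ 3.87.

3.87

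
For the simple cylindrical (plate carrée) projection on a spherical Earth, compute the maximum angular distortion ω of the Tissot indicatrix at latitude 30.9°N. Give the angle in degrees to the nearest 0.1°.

Plate carrée maps x = Rλ, y = Rφ. The meridian scale is h = 1 and the parallel scale is k = 1/cos φ = sec φ.
At 30.9°: h = 1.000, k = 1.165; principal scales a = 1.165, b = 1.000.
sin(ω/2) = (a − b)/(a + b) = 0.1654/2.165 = 0.07639, so ω = 2 arcsin(0.07639) ≈ 8.8°.

8.8°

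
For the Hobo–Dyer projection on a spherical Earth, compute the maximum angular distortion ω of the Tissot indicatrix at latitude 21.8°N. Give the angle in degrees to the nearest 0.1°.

The Hobo–Dyer projection is cylindrical equal-area with φ₀ = 37.5°. Cylindrical equal-area (φ₀ = 37.5°): h = cos φ / cos 37.5° along meridians, k = cos 37.5° / cos φ along parallels; h·k = 1.
At 21.8°: h = 1.170, k = 0.8545; principal scales a = 1.170, b = 0.8545.
sin(ω/2) = (a − b)/(a + b) = 0.3159/2.025 = 0.1560, so ω = 2 arcsin(0.1560) ≈ 17.9°.

17.9°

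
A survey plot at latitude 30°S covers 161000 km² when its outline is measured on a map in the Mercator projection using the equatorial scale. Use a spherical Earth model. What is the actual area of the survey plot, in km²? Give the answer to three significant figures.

121000 km²

Mercator is conformal, so the point scale is isotropic: h = k = sec φ = 1/cos φ.
Areal scale = k² = sec²φ = 1/cos²(30°) = 1/0.8660² = 1.333.
True area = apparent / (areal scale) = 161000 / 1.333 ≈ 121000 km².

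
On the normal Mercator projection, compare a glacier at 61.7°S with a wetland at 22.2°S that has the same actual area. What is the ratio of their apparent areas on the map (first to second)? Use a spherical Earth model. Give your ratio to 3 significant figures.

3.81

Mercator areal scale is sec²φ.
At 61.7°: sec²(61.7°) = 1/0.4741² = 4.449.
At 22.2°: sec²(22.2°) = 1/0.9259² = 1.167.
Ratio = 4.449/1.167 = cos²(22.2°)/cos²(61.7°) ≈ 3.81.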